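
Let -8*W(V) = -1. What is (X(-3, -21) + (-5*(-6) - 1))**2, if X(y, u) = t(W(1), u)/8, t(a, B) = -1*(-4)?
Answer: 3481/4 ≈ 870.25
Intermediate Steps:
W(V) = 1/8 (W(V) = -1/8*(-1) = 1/8)
t(a, B) = 4
X(y, u) = 1/2 (X(y, u) = 4/8 = 4*(1/8) = 1/2)
(X(-3, -21) + (-5*(-6) - 1))**2 = (1/2 + (-5*(-6) - 1))**2 = (1/2 + (30 - 1))**2 = (1/2 + 29)**2 = (59/2)**2 = 3481/4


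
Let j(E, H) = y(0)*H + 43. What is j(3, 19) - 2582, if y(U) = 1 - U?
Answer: -2520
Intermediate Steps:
j(E, H) = 43 + H (j(E, H) = (1 - 1*0)*H + 43 = (1 + 0)*H + 43 = 1*H + 43 = H + 43 = 43 + H)
j(3, 19) - 2582 = (43 + 19) - 2582 = 62 - 2582 = -2520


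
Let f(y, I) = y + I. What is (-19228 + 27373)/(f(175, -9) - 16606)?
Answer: -543/1096 ≈ -0.49544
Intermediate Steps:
f(y, I) = I + y
(-19228 + 27373)/(f(175, -9) - 16606) = (-19228 + 27373)/((-9 + 175) - 16606) = 8145/(166 - 16606) = 8145/(-16440) = 8145*(-1/16440) = -543/1096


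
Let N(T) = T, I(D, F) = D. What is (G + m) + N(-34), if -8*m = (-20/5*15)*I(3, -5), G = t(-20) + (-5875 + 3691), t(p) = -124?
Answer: -4639/2 ≈ -2319.5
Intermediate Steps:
G = -2308 (G = -124 + (-5875 + 3691) = -124 - 2184 = -2308)
m = 45/2 (m = --20/5*15*3/8 = --20*⅕*15*3/8 = -(-4*15)*3/8 = -(-15)*3/2 = -⅛*(-180) = 45/2 ≈ 22.500)
(G + m) + N(-34) = (-2308 + 45/2) - 34 = -4571/2 - 34 = -4639/2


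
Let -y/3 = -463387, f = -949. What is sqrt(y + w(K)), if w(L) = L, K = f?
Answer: 2*sqrt(347303) ≈ 1178.6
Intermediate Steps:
K = -949
y = 1390161 (y = -3*(-463387) = 1390161)
sqrt(y + w(K)) = sqrt(1390161 - 949) = sqrt(1389212) = 2*sqrt(347303)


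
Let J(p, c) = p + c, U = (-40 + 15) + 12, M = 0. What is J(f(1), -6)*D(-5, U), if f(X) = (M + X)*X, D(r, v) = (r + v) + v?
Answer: 155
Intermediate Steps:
U = -13 (U = -25 + 12 = -13)
D(r, v) = r + 2*v
f(X) = X² (f(X) = (0 + X)*X = X*X = X²)
J(p, c) = c + p
J(f(1), -6)*D(-5, U) = (-6 + 1²)*(-5 + 2*(-13)) = (-6 + 1)*(-5 - 26) = -5*(-31) = 155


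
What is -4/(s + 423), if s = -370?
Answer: -4/53 ≈ -0.075472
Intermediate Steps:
-4/(s + 423) = -4/(-370 + 423) = -4/53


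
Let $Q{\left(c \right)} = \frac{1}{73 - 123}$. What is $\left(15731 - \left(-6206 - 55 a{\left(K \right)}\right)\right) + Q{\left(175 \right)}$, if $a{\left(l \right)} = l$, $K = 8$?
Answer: $\frac{1118849}{50} \approx 22377.0$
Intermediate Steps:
$Q{\left(c \right)} = - \frac{1}{50}$ ($Q{\left(c \right)} = \frac{1}{-50} = - \frac{1}{50}$)
$\left(15731 - \left(-6206 - 55 a{\left(K \right)}\right)\right) + Q{\left(175 \right)} = \left(15731 + \left(6177 - \left(-29 - 440\right)\right)\right) - \frac{1}{50} = \left(15731 + \left(6177 - -469\right)\right) - \frac{1}{50} = \left(15731 + \left(6177 + 469\right)\right) - \frac{1}{50} = \left(15731 + 6646\right) - \frac{1}{50} = 22377 - \frac{1}{50} = \frac{1118849}{50}$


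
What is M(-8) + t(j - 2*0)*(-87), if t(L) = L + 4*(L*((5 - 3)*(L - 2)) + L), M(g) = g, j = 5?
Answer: -12623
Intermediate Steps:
t(L) = 5*L + 4*L*(-4 + 2*L) (t(L) = L + 4*(L*(2*(-2 + L)) + L) = L + 4*(L*(-4 + 2*L) + L) = L + 4*(L + L*(-4 + 2*L)) = L + (4*L + 4*L*(-4 + 2*L)) = 5*L + 4*L*(-4 + 2*L))
M(-8) + t(j - 2*0)*(-87) = -8 + ((5 - 2*0)*(-11 + 8*(5 - 2*0)))*(-87) = -8 + ((5 + 0)*(-11 + 8*(5 + 0)))*(-87) = -8 + (5*(-11 + 8*5))*(-87) = -8 + (5*(-11 + 40))*(-87) = -8 + (5*29)*(-87) = -8 + 145*(-87) = -8 - 12615 = -12623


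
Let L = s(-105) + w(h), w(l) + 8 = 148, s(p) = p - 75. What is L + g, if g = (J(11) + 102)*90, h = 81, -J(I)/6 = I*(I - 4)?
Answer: -32440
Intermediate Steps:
J(I) = -6*I*(-4 + I) (J(I) = -6*I*(I - 4) = -6*I*(-4 + I))
s(p) = -75 + p
w(l) = 140 (w(l) = -8 + 148 = 140)
L = -40 (L = (-75 - 105) + 140 = -180 + 140 = -40)
g = -32400 (g = (6*11*(4 - 1*11) + 102)*90 = (6*11*(4 - 11) + 102)*90 = (6*11*(-7) + 102)*90 = (-462 + 102)*90 = -360*90 = -32400)
L + g = -40 - 32400 = -32440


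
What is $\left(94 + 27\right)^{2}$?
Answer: $14641$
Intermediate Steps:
$\left(94 + 27\right)^{2} = 121^{2} = 14641$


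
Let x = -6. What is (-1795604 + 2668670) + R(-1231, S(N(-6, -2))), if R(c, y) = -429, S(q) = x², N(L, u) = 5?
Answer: 872637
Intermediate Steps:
S(q) = 36 (S(q) = (-6)² = 36)
(-1795604 + 2668670) + R(-1231, S(N(-6, -2))) = (-1795604 + 2668670) - 429 = 873066 - 429 = 872637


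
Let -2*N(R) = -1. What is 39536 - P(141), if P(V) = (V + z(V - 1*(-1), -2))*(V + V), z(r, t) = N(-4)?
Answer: -367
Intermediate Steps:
N(R) = ½ (N(R) = -½*(-1) = ½)
z(r, t) = ½
P(V) = 2*V*(½ + V) (P(V) = (V + ½)*(V + V) = (½ + V)*(2*V) = 2*V*(½ + V))
39536 - P(141) = 39536 - 141*(1 + 2*141) = 39536 - 141*(1 + 282) = 39536 - 141*283 = 39536 - 1*39903 = 39536 - 39903 = -367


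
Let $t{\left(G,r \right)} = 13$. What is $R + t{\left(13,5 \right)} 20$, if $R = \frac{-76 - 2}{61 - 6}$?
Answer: $\frac{14222}{55} \approx 258.58$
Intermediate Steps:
$R = - \frac{78}{55} \approx -1.4182$
$R + t{\left(13,5 \right)} 20 = - \frac{78}{55} + 13 \cdot 20 = - \frac{78}{55} + 260 = \frac{14222}{55}$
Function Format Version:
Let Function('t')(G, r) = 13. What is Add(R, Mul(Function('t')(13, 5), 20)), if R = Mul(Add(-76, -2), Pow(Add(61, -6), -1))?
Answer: Rational(14222, 55) ≈ 258.58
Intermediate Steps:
R = Rational(-78, 55) (R = Mul(-78, Pow(55, -1)) = Mul(-78, Rational(1, 55)) = Rational(-78, 55) ≈ -1.4182)
Add(R, Mul(Function('t')(13, 5), 20)) = Add(Rational(-78, 55), Mul(13, 20)) = Add(Rational(-78, 55), 260) = Rational(14222, 55)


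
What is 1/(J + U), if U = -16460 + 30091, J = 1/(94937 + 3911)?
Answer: 98848/1347397089 ≈ 7.3362e-5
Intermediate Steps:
J = 1/98848 ≈ 1.0117e-5
U = 13631
1/(J + U) = 1/(1/98848 + 13631) = 1/(1347397089/98848) = 98848/1347397089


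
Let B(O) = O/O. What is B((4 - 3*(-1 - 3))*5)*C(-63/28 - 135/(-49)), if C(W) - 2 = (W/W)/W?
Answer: 394/99 ≈ 3.9798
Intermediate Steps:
C(W) = 2 + 1/W (C(W) = 2 + (W/W)/W = 2 + 1/W)
B(O) = 1
B((4 - 3*(-1 - 3))*5)*C(-63/28 - 135/(-49)) = 1*(2 + 1/(-63/28 - 135/(-49))) = 1*(2 + 1/(-63*1/28 - 135*(-1/49))) = 1*(2 + 1/(-9/4 + 135/49)) = 1*(2 + 1/(99/196)) = 1*(2 + 196/99) = 1*(394/99) = 394/99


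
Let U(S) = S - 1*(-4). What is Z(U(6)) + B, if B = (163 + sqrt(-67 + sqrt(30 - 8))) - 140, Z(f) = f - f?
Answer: 23 + sqrt(-67 + sqrt(22)) ≈ 23.0 + 7.8936*I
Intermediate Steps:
U(S) = 4 + S (U(S) = S + 4 = 4 + S)
Z(f) = 0
B = 23 + sqrt(-67 + sqrt(22)) (B = (163 + sqrt(-67 + sqrt(22))) - 140 = 23 + sqrt(-67 + sqrt(22)) ≈ 23.0 + 7.8936*I)
Z(U(6)) + B = 0 + (23 + sqrt(-67 + sqrt(22))) = 23 + sqrt(-67 + sqrt(22))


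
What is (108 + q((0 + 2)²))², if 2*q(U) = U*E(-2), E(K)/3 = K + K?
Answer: 7056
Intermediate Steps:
E(K) = 6*K (E(K) = 3*(K + K) = 3*(2*K) = 6*K)
q(U) = -6*U (q(U) = (U*(6*(-2)))/2 = (U*(-12))/2 = (-12*U)/2 = -6*U)
(108 + q((0 + 2)²))² = (108 - 6*(0 + 2)²)² = (108 - 6*2²)² = (108 - 6*4)² = (108 - 24)² = 84² = 7056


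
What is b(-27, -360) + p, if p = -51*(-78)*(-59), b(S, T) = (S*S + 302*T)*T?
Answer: 38642058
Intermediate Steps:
b(S, T) = T*(S**2 + 302*T) (b(S, T) = (S**2 + 302*T)*T = T*(S**2 + 302*T))
p = -234702 (p = 3978*(-59) = -234702)
b(-27, -360) + p = -360*((-27)**2 + 302*(-360)) - 234702 = -360*(729 - 108720) - 234702 = -360*(-107991) - 234702 = 38876760 - 234702 = 38642058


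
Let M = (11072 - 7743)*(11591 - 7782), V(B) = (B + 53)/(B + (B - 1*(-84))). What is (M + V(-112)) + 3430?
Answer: 1775702799/140 ≈ 1.2684e+7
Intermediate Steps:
V(B) = (53 + B)/(84 + 2*B) (V(B) = (53 + B)/(B + (B + 84)) = (53 + B)/(B + (84 + B)) = (53 + B)/(84 + 2*B))
M = 12680161 (M = 3329*3809 = 12680161)
(M + V(-112)) + 3430 = (12680161 + (53 - 112)/(2*(42 - 112))) + 3430 = (12680161 + (½)*(-59)/(-70)) + 3430 = (12680161 + (½)*(-1/70)*(-59)) + 3430 = (12680161 + 59/140) + 3430 = 1775222599/140 + 3430 = 1775702799/140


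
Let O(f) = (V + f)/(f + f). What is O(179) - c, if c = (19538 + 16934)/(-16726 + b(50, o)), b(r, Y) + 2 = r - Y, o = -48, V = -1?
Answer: 4004279/1488385 ≈ 2.6904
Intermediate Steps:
b(r, Y) = -2 + r - Y (b(r, Y) = -2 + (r - Y) = -2 + r - Y)
c = -18236/8315 (c = (19538 + 16934)/(-16726 + (-2 + 50 - 1*(-48))) = 36472/(-16726 + (-2 + 50 + 48)) = 36472/(-16726 + 96) = 36472/(-16630) = 36472*(-1/16630) = -18236/8315 ≈ -2.1931)
O(f) = (-1 + f)/(2*f) (O(f) = (-1 + f)/(f + f) = (-1 + f)/((2*f)) = (-1 + f)*(1/(2*f)) = (-1 + f)/(2*f))
O(179) - c = (½)*(-1 + 179)/179 - 1*(-18236/8315) = (½)*(1/179)*178 + 18236/8315 = 89/179 + 18236/8315 = 4004279/1488385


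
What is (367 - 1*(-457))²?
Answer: 678976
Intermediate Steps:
(367 - 1*(-457))² = (367 + 457)² = 824² = 678976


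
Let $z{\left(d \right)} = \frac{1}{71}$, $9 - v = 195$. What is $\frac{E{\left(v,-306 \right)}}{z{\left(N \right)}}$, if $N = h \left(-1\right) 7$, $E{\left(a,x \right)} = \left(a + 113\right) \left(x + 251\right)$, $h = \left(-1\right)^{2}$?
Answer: $285065$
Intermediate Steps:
$v = -186$ ($v = 9 - 195 = -186$)
$h = 1$
$E{\left(a,x \right)} = \left(113 + a\right) \left(251 + x\right)$
$N = -7$ ($N = 1 \left(-1\right) 7 = \left(-1\right) 7 = -7$)
$z{\left(d \right)} = \frac{1}{71}$
$\frac{E{\left(v,-306 \right)}}{z{\left(N \right)}} = \left(28363 + 113 \left(-306\right) + 251 \left(-186\right) - -56916\right) \frac{1}{\frac{1}{71}} = \left(28363 - 34578 - 46686 + 56916\right) 71 = 4015 \cdot 71 = 285065$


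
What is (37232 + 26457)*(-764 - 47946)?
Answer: -3102291190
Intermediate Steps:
(37232 + 26457)*(-764 - 47946) = 63689*(-48710) = -3102291190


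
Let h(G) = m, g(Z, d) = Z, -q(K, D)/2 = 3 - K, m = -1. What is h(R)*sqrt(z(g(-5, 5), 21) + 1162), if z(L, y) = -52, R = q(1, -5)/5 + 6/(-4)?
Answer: -sqrt(1110) ≈ -33.317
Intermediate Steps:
q(K, D) = -6 + 2*K (q(K, D) = -2*(3 - K) = -6 + 2*K)
R = -23/10 (R = (-6 + 2*1)/5 + 6/(-4) = (-6 + 2)*(1/5) + 6*(-1/4) = -4*1/5 - 3/2 = -4/5 - 3/2 = -23/10 ≈ -2.3000)
h(G) = -1
h(R)*sqrt(z(g(-5, 5), 21) + 1162) = -sqrt(-52 + 1162) = -sqrt(1110)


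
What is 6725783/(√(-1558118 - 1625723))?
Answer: -6725783*I*√3183841/3183841 ≈ -3769.4*I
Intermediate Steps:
6725783/(√(-1558118 - 1625723)) = 6725783/(√(-3183841)) = 6725783/((I*√3183841)) = 6725783*(-I*√3183841/3183841) = -6725783*I*√3183841/3183841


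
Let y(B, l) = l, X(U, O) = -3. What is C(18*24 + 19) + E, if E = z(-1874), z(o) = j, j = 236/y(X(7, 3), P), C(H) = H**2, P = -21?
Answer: 4271185/21 ≈ 2.0339e+5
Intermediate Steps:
j = -236/21 (j = 236/(-21) = 236*(-1/21) = -236/21 ≈ -11.238)
z(o) = -236/21
E = -236/21 ≈ -11.238
C(18*24 + 19) + E = (18*24 + 19)**2 - 236/21 = (432 + 19)**2 - 236/21 = 451**2 - 236/21 = 203401 - 236/21 = 4271185/21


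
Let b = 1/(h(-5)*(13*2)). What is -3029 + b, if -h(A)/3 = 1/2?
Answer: -118132/39 ≈ -3029.0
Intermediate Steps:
h(A) = -3/2
b = -1/39 (b = 1/(-39*2/2) = 1/(-3/2*26) = 1/(-39) = -1/39 ≈ -0.025641)
-3029 + b = -3029 - 1/39 = -118132/39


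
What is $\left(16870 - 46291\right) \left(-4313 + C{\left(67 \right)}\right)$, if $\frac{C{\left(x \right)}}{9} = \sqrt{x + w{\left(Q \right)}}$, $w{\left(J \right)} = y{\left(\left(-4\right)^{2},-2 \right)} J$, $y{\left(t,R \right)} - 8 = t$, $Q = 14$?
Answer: $126892773 - 264789 \sqrt{403} \approx 1.2158 \cdot 10^{8}$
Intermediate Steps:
$y{\left(t,R \right)} = 8 + t$
$w{\left(J \right)} = 24 J$ ($w{\left(J \right)} = \left(8 + \left(-4\right)^{2}\right) J = \left(8 + 16\right) J = 24 J$)
$C{\left(x \right)} = 9 \sqrt{336 + x}$ ($C{\left(x \right)} = 9 \sqrt{x + 24 \cdot 14} = 9 \sqrt{x + 336} = 9 \sqrt{336 + x}$)
$\left(16870 - 46291\right) \left(-4313 + C{\left(67 \right)}\right) = \left(16870 - 46291\right) \left(-4313 + 9 \sqrt{336 + 67}\right) = \left(16870 - 46291\right) \left(-4313 + 9 \sqrt{403}\right) = - 29421 \left(-4313 + 9 \sqrt{403}\right) = 126892773 - 264789 \sqrt{403}$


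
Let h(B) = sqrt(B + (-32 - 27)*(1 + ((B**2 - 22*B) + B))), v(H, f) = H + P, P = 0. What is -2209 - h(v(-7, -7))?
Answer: -2209 - I*sqrt(11630) ≈ -2209.0 - 107.84*I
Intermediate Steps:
v(H, f) = H (v(H, f) = H + 0 = H)
h(B) = sqrt(-59 - 59*B**2 + 1240*B) (h(B) = sqrt(B - 59*(1 + (B**2 - 21*B))) = sqrt(B - 59*(1 + B**2 - 21*B)) = sqrt(B + (-59 - 59*B**2 + 1239*B)) = sqrt(-59 - 59*B**2 + 1240*B))
-2209 - h(v(-7, -7)) = -2209 - sqrt(-59 - 59*(-7)**2 + 1240*(-7)) = -2209 - sqrt(-59 - 59*49 - 8680) = -2209 - sqrt(-59 - 2891 - 8680) = -2209 - sqrt(-11630) = -2209 - I*sqrt(11630)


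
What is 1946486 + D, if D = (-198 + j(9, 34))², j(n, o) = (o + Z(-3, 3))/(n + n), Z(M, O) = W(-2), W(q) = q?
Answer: 160784122/81 ≈ 1.9850e+6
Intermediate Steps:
Z(M, O) = -2
j(n, o) = (-2 + o)/(2*n) (j(n, o) = (o - 2)/(n + n) = (-2 + o)/((2*n)) = (-2 + o)*(1/(2*n)) = (-2 + o)/(2*n))
D = 3118756/81 (D = (-198 + (½)*(-2 + 34)/9)² = (-198 + (½)*(⅑)*32)² = (-198 + 16/9)² = (-1766/9)² = 3118756/81 ≈ 38503.)
1946486 + D = 1946486 + 3118756/81 = 160784122/81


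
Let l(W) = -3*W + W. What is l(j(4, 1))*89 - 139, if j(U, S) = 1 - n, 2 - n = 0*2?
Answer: 39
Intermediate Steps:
n = 2 (n = 2 - 0*2 = 2 - 1*0 = 2 + 0 = 2)
j(U, S) = -1 (j(U, S) = 1 - 1*2 = 1 - 2 = -1)
l(W) = -2*W
l(j(4, 1))*89 - 139 = -2*(-1)*89 - 139 = 2*89 - 139 = 178 - 139 = 39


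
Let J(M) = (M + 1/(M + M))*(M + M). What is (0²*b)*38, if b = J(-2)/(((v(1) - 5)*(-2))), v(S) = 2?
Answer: 0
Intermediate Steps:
J(M) = 2*M*(M + 1/(2*M)) (J(M) = (M + 1/(2*M))*(2*M) = 2*M*(M + 1/(2*M)))
b = 3/2 (b = (1 + 2*(-2)²)/(((2 - 5)*(-2))) = (1 + 2*4)/((-3*(-2))) = (1 + 8)/6 = 9*(⅙) = 3/2 ≈ 1.5000)
(0²*b)*38 = (0²*(3/2))*38 = (0*(3/2))*38 = 0*38 = 0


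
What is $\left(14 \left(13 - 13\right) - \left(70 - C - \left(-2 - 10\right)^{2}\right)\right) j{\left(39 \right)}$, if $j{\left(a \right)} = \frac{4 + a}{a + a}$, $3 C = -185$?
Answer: $\frac{1591}{234} \approx 6.7991$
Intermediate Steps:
$C = - \frac{185}{3}$ ($C = \frac{1}{3} \left(-185\right) = - \frac{185}{3} \approx -61.667$)
$j{\left(a \right)} = \frac{4 + a}{2 a}$
$\left(14 \left(13 - 13\right) - \left(70 - C - \left(-2 - 10\right)^{2}\right)\right) j{\left(39 \right)} = \left(14 \left(13 - 13\right) - \left(\frac{395}{3} - \left(-2 - 10\right)^{2}\right)\right) \frac{4 + 39}{2 \cdot 39} = \left(14 \cdot 0 - \left(\frac{395}{3} - 144\right)\right) \frac{1}{2} \cdot \frac{1}{39} \cdot 43 = \left(0 + \left(\left(144 - \frac{185}{3}\right) - 70\right)\right) \frac{43}{78} = \left(0 + \left(\frac{247}{3} - 70\right)\right) \frac{43}{78} = \left(0 + \frac{37}{3}\right) \frac{43}{78} = \frac{37}{3} \cdot \frac{43}{78} = \frac{1591}{234}$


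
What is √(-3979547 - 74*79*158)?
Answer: I*√4903215 ≈ 2214.3*I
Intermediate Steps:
√(-3979547 - 74*79*158) = √(-3979547 - 5846*158) = √(-3979547 - 923668) = √(-4903215) = I*√4903215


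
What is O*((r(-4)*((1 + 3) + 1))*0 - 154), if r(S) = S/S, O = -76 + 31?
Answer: 6930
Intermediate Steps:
O = -45
r(S) = 1
O*((r(-4)*((1 + 3) + 1))*0 - 154) = -45*((1*((1 + 3) + 1))*0 - 154) = -45*((1*(4 + 1))*0 - 154) = -45*((1*5)*0 - 154) = -45*(5*0 - 154) = -45*(0 - 154) = -45*(-154) = 6930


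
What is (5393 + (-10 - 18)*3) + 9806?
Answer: 15115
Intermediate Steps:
(5393 + (-10 - 18)*3) + 9806 = (5393 - 28*3) + 9806 = (5393 - 84) + 9806 = 5309 + 9806 = 15115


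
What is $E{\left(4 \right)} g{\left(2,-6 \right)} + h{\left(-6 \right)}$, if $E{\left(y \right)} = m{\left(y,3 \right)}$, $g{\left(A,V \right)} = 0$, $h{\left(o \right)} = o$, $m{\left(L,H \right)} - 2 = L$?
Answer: $-6$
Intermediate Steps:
$m{\left(L,H \right)} = 2 + L$
$E{\left(y \right)} = 2 + y$
$E{\left(4 \right)} g{\left(2,-6 \right)} + h{\left(-6 \right)} = \left(2 + 4\right) 0 - 6 = 6 \cdot 0 - 6 = 0 - 6 = -6$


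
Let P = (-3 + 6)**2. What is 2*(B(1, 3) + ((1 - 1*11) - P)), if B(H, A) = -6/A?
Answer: -42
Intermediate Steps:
P = 9 (P = 3**2 = 9)
2*(B(1, 3) + ((1 - 1*11) - P)) = 2*(-6/3 + ((1 - 1*11) - 1*9)) = 2*(-6*1/3 + ((1 - 11) - 9)) = 2*(-2 + (-10 - 9)) = 2*(-2 - 19) = 2*(-21) = -42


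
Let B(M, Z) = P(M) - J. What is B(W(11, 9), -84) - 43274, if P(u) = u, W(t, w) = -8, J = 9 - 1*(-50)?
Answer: -43341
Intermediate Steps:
J = 59 (J = 9 + 50 = 59)
B(M, Z) = -59 + M (B(M, Z) = M - 1*59 = M - 59 = -59 + M)
B(W(11, 9), -84) - 43274 = (-59 - 8) - 43274 = -67 - 43274 = -43341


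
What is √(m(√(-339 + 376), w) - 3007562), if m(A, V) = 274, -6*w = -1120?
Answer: 2*I*√751822 ≈ 1734.2*I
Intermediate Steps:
w = 560/3 (w = -⅙*(-1120) = 560/3 ≈ 186.67)
√(m(√(-339 + 376), w) - 3007562) = √(274 - 3007562) = √(-3007288) = 2*I*√751822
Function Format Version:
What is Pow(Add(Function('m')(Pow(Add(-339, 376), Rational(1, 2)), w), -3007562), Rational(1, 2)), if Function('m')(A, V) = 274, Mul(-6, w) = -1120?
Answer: Mul(2, I, Pow(751822, Rational(1, 2))) ≈ Mul(1734.2, I)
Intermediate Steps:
w = Rational(560, 3) (w = Mul(Rational(-1, 6), -1120) = Rational(560, 3) ≈ 186.67)
Pow(Add(Function('m')(Pow(Add(-339, 376), Rational(1, 2)), w), -3007562), Rational(1, 2)) = Pow(Add(274, -3007562), Rational(1, 2)) = Pow(-3007288, Rational(1, 2)) = Mul(2, I, Pow(751822, Rational(1, 2)))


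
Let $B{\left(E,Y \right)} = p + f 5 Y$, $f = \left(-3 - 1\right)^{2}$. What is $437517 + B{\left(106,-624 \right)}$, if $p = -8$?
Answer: $387589$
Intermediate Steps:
$f = 16$ ($f = \left(-4\right)^{2} = 16$)
$B{\left(E,Y \right)} = -8 + 80 Y$ ($B{\left(E,Y \right)} = -8 + 16 \cdot 5 Y = -8 + 80 Y$)
$437517 + B{\left(106,-624 \right)} = 437517 + \left(-8 + 80 \left(-624\right)\right) = 437517 - 49928 = 387589$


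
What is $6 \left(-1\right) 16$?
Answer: $-96$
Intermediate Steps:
$6 \left(-1\right) 16 = \left(-6\right) 16 = -96$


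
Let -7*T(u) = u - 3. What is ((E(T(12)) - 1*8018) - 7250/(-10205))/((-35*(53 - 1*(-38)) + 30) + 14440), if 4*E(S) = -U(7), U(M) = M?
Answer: -65467439/92130740 ≈ -0.71059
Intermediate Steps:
T(u) = 3/7 - u/7 (T(u) = -(u - 3)/7 = -(-3 + u)/7 = 3/7 - u/7)
E(S) = -7/4 (E(S) = (-1*7)/4 = (1/4)*(-7) = -7/4)
((E(T(12)) - 1*8018) - 7250/(-10205))/((-35*(53 - 1*(-38)) + 30) + 14440) = ((-7/4 - 1*8018) - 7250/(-10205))/((-35*(53 - 1*(-38)) + 30) + 14440) = ((-7/4 - 8018) - 7250*(-1/10205))/((-35*(53 + 38) + 30) + 14440) = (-32079/4 + 1450/2041)/((-35*91 + 30) + 14440) = -65467439/(8164*((-3185 + 30) + 14440)) = -65467439/(8164*(-3155 + 14440)) = -65467439/8164/11285 = -65467439/8164*1/11285 = -65467439/92130740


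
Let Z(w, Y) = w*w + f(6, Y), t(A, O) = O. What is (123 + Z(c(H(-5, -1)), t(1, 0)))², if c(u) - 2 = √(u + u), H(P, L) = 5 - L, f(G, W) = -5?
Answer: 18148 + 2144*√3 ≈ 21862.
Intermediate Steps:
c(u) = 2 + √2*√u (c(u) = 2 + √(u + u) = 2 + √(2*u) = 2 + √2*√u)
Z(w, Y) = -5 + w² (Z(w, Y) = w*w - 5 = w² - 5 = -5 + w²)
(123 + Z(c(H(-5, -1)), t(1, 0)))² = (123 + (-5 + (2 + √2*√(5 - 1*(-1)))²))² = (123 + (-5 + (2 + √2*√(5 + 1))²))² = (123 + (-5 + (2 + √2*√6)²))² = (123 + (-5 + (2 + 2*√3)²))² = (118 + (2 + 2*√3)²)²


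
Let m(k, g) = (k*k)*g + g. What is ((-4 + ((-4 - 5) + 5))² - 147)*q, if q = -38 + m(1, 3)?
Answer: 2656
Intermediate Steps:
m(k, g) = g + g*k² (m(k, g) = k²*g + g = g*k² + g = g + g*k²)
q = -32 (q = -38 + 3*(1 + 1²) = -38 + 3*(1 + 1) = -38 + 3*2 = -38 + 6 = -32)
((-4 + ((-4 - 5) + 5))² - 147)*q = ((-4 + ((-4 - 5) + 5))² - 147)*(-32) = ((-4 + (-9 + 5))² - 147)*(-32) = ((-4 - 4)² - 147)*(-32) = ((-8)² - 147)*(-32) = (64 - 147)*(-32) = -83*(-32) = 2656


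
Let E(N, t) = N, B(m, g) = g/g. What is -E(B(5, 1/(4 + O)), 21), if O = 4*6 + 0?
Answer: -1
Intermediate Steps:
O = 24 (O = 24 + 0 = 24)
B(m, g) = 1
-E(B(5, 1/(4 + O)), 21) = -1*1 = -1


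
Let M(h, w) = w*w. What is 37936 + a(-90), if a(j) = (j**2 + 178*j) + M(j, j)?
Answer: 38116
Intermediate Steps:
M(h, w) = w**2
a(j) = 2*j**2 + 178*j (a(j) = (j**2 + 178*j) + j**2 = 2*j**2 + 178*j)
37936 + a(-90) = 37936 + 2*(-90)*(89 - 90) = 37936 + 2*(-90)*(-1) = 37936 + 180 = 38116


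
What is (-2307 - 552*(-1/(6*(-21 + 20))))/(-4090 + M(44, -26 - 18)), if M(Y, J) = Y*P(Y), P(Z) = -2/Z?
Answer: 2399/4092 ≈ 0.58627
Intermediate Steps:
M(Y, J) = -2 (M(Y, J) = Y*(-2/Y) = -2)
(-2307 - 552*(-1/(6*(-21 + 20))))/(-4090 + M(44, -26 - 18)) = (-2307 - 552*(-1/(6*(-21 + 20))))/(-4090 - 2) = (-2307 - 552/((-1*(-6))))/(-4092) = (-2307 - 552/6)*(-1/4092) = (-2307 - 552*⅙)*(-1/4092) = (-2307 - 92)*(-1/4092) = -2399*(-1/4092) = 2399/4092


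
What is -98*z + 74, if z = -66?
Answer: 6542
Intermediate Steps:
-98*z + 74 = -98*(-66) + 74 = 6468 + 74 = 6542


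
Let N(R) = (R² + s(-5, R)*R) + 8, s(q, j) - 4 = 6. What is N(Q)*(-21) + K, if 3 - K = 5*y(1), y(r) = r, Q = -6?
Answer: 334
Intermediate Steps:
s(q, j) = 10 (s(q, j) = 4 + 6 = 10)
N(R) = 8 + R² + 10*R (N(R) = (R² + 10*R) + 8 = 8 + R² + 10*R)
K = -2 (K = 3 - 5 = -2)
N(Q)*(-21) + K = (8 + (-6)² + 10*(-6))*(-21) - 2 = (8 + 36 - 60)*(-21) - 2 = -16*(-21) - 2 = 336 - 2 = 334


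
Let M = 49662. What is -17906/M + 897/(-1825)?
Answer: -38612632/45316575 ≈ -0.85206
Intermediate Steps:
-17906/M + 897/(-1825) = -17906/49662 + 897/(-1825) = -17906*1/49662 + 897*(-1/1825) = -8953/24831 - 897/1825 = -38612632/45316575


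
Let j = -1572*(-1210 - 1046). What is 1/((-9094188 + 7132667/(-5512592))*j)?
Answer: -344537/11111981113656294876 ≈ -3.1006e-14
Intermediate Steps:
j = 3546432 (j = -1572*(-2256) = 3546432)
1/((-9094188 + 7132667/(-5512592))*j) = 1/(-9094188 + 7132667/(-5512592)*3546432) = (1/3546432)/(-9094188 + 7132667*(-1/5512592)) = (1/3546432)/(-9094188 - 7132667/5512592) = (1/3546432)/(-50132555147963/5512592) = -5512592/50132555147963*1/3546432 = -344537/11111981113656294876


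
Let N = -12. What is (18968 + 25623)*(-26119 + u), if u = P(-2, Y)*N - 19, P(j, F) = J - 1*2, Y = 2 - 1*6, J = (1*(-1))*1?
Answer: -1163914282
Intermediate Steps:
J = -1 (J = -1*1 = -1)
Y = -4 (Y = 2 - 6 = -4)
P(j, F) = -3 (P(j, F) = -1 - 1*2 = -1 - 2 = -3)
u = 17 (u = -3*(-12) - 19 = 36 - 19 = 17)
(18968 + 25623)*(-26119 + u) = (18968 + 25623)*(-26119 + 17) = 44591*(-26102) = -1163914282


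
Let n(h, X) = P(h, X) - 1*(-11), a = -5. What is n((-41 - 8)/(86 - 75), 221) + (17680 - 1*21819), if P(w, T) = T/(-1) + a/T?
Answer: -961134/221 ≈ -4349.0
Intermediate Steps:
P(w, T) = -T - 5/T (P(w, T) = T/(-1) - 5/T = T*(-1) - 5/T = -T - 5/T)
n(h, X) = 11 - X - 5/X (n(h, X) = (-X - 5/X) - 1*(-11) = (-X - 5/X) + 11 = 11 - X - 5/X)
n((-41 - 8)/(86 - 75), 221) + (17680 - 1*21819) = (11 - 1*221 - 5/221) + (17680 - 1*21819) = (11 - 221 - 5*1/221) + (17680 - 21819) = (11 - 221 - 5/221) - 4139 = -46415/221 - 4139 = -961134/221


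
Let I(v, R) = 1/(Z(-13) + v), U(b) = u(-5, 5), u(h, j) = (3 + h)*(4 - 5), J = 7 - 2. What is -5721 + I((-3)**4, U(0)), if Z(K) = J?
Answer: -492005/86 ≈ -5721.0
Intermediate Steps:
J = 5
u(h, j) = -3 - h (u(h, j) = (3 + h)*(-1) = -3 - h)
U(b) = 2 (U(b) = -3 - 1*(-5) = -3 + 5 = 2)
Z(K) = 5
I(v, R) = 1/(5 + v)
-5721 + I((-3)**4, U(0)) = -5721 + 1/(5 + (-3)**4) = -5721 + 1/(5 + 81) = -5721 + 1/86 = -492005/86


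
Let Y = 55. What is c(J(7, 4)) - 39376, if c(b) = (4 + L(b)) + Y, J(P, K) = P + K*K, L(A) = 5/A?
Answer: -904286/23 ≈ -39317.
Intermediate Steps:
J(P, K) = P + K²
c(b) = 59 + 5/b (c(b) = (4 + 5/b) + 55 = 59 + 5/b)
c(J(7, 4)) - 39376 = (59 + 5/(7 + 4²)) - 39376 = (59 + 5/(7 + 16)) - 39376 = (59 + 5/23) - 39376 = 1362/23 - 39376 = -904286/23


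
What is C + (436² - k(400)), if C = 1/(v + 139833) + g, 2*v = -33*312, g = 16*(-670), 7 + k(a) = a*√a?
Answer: 23082719356/134685 ≈ 1.7138e+5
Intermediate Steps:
k(a) = -7 + a^(3/2) (k(a) = -7 + a*√a = -7 + a^(3/2))
g = -10720
v = -5148 (v = (-33*312)/2 = (½)*(-10296) = -5148)
C = -1443823199/134685 (C = 1/(-5148 + 139833) - 10720 = 1/134685 - 10720 = -1443823199/134685 ≈ -10720.)
C + (436² - k(400)) = -1443823199/134685 + (436² - (-7 + 400^(3/2))) = -1443823199/134685 + (190096 - (-7 + 8000)) = -1443823199/134685 + (190096 - 1*7993) = -1443823199/134685 + (190096 - 7993) = -1443823199/134685 + 182103 = 23082719356/134685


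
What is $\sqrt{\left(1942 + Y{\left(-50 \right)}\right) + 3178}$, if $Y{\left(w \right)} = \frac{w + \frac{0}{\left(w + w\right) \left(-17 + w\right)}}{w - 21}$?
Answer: $\frac{\sqrt{25813470}}{71} \approx 71.559$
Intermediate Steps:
$Y{\left(w \right)} = \frac{w}{-21 + w}$ ($Y{\left(w \right)} = \frac{w + \frac{0}{2 w \left(-17 + w\right)}}{-21 + w} = \frac{w + 0 \frac{1}{2 w \left(-17 + w\right)}}{-21 + w} = \frac{w + 0}{-21 + w} = \frac{w}{-21 + w}$)
$\sqrt{\left(1942 + Y{\left(-50 \right)}\right) + 3178} = \sqrt{\left(1942 - \frac{50}{-21 - 50}\right) + 3178} = \sqrt{\left(1942 - \frac{50}{-71}\right) + 3178} = \sqrt{\left(1942 - - \frac{50}{71}\right) + 3178} = \sqrt{\left(1942 + \frac{50}{71}\right) + 3178} = \sqrt{\frac{137932}{71} + 3178} = \sqrt{\frac{363570}{71}} = \frac{\sqrt{25813470}}{71}$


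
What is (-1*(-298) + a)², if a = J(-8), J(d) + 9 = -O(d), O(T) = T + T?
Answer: 93025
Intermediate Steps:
O(T) = 2*T
J(d) = -9 - 2*d
a = 7 (a = -9 - 2*(-8) = -9 + 16 = 7)
(-1*(-298) + a)² = (-1*(-298) + 7)² = (298 + 7)² = 305² = 93025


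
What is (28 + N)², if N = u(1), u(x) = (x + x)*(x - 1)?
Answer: 784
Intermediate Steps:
u(x) = 2*x*(-1 + x) (u(x) = (2*x)*(-1 + x) = 2*x*(-1 + x))
N = 0 (N = 2*1*(-1 + 1) = 2*1*0 = 0)
(28 + N)² = (28 + 0)² = 28² = 784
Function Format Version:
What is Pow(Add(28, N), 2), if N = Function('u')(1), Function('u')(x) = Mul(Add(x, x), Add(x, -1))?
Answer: 784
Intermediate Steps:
Function('u')(x) = Mul(2, x, Add(-1, x)) (Function('u')(x) = Mul(Mul(2, x), Add(-1, x)) = Mul(2, x, Add(-1, x)))
N = 0 (N = Mul(2, 1, Add(-1, 1)) = Mul(2, 1, 0) = 0)
Pow(Add(28, N), 2) = Pow(Add(28, 0), 2) = Pow(28, 2) = 784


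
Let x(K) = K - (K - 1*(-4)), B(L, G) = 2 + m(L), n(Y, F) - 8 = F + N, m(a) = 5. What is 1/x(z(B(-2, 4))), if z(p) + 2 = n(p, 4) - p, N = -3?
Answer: -¼ ≈ -0.25000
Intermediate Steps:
n(Y, F) = 5 + F (n(Y, F) = 8 + (F - 3) = 8 + (-3 + F) = 5 + F)
B(L, G) = 7 (B(L, G) = 2 + 5 = 7)
z(p) = 7 - p (z(p) = -2 + ((5 + 4) - p) = -2 + (9 - p) = 7 - p)
x(K) = -4 (x(K) = K - (K + 4) = K - (4 + K) = K + (-4 - K) = -4)
1/x(z(B(-2, 4))) = 1/(-4) = -¼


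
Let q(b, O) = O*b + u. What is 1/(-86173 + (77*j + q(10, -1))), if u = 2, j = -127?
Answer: -1/95960 ≈ -1.0421e-5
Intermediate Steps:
q(b, O) = 2 + O*b (q(b, O) = O*b + 2 = 2 + O*b)
1/(-86173 + (77*j + q(10, -1))) = 1/(-86173 + (77*(-127) + (2 - 1*10))) = 1/(-86173 + (-9779 + (2 - 10))) = 1/(-86173 + (-9779 - 8)) = 1/(-86173 - 9787) = 1/(-95960) = -1/95960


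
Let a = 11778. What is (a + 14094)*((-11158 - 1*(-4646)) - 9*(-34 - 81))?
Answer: -141700944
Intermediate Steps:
(a + 14094)*((-11158 - 1*(-4646)) - 9*(-34 - 81)) = (11778 + 14094)*((-11158 - 1*(-4646)) - 9*(-34 - 81)) = 25872*((-11158 + 4646) - 9*(-115)) = 25872*(-6512 + 1035) = 25872*(-5477) = -141700944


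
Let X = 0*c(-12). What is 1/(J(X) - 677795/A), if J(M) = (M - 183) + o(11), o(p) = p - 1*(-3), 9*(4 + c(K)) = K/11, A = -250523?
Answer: -250523/41660592 ≈ -0.0060134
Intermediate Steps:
c(K) = -4 + K/99 (c(K) = -4 + (K/11)/9 = -4 + K/99)
o(p) = 3 + p (o(p) = p + 3 = 3 + p)
X = 0 (X = 0*(-4 + (1/99)*(-12)) = 0*(-4 - 4/33) = 0*(-136/33) = 0)
J(M) = -169 + M (J(M) = (M - 183) + (3 + 11) = (-183 + M) + 14 = -169 + M)
1/(J(X) - 677795/A) = 1/((-169 + 0) - 677795/(-250523)) = 1/(-169 - 677795*(-1/250523)) = 1/(-169 + 677795/250523) = 1/(-41660592/250523) = -250523/41660592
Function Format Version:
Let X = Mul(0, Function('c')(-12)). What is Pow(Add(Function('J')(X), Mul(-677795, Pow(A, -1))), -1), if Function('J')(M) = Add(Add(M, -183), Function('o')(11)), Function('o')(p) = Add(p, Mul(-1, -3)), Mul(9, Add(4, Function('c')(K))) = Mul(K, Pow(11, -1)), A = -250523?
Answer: Rational(-250523, 41660592) ≈ -0.0060134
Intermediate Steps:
Function('c')(K) = Add(-4, Mul(Rational(1, 99), K)) (Function('c')(K) = Add(-4, Mul(Rational(1, 9), Mul(K, Pow(11, -1)))) = Add(-4, Mul(Rational(1, 9), Mul(K, Rational(1, 11)))) = Add(-4, Mul(Rational(1, 9), Mul(Rational(1, 11), K))) = Add(-4, Mul(Rational(1, 99), K)))
Function('o')(p) = Add(3, p) (Function('o')(p) = Add(p, 3) = Add(3, p))
X = 0 (X = Mul(0, Add(-4, Mul(Rational(1, 99), -12))) = Mul(0, Add(-4, Rational(-4, 33))) = Mul(0, Rational(-136, 33)) = 0)
Function('J')(M) = Add(-169, M) (Function('J')(M) = Add(Add(M, -183), Add(3, 11)) = Add(Add(-183, M), 14) = Add(-169, M))
Pow(Add(Function('J')(X), Mul(-677795, Pow(A, -1))), -1) = Pow(Add(Add(-169, 0), Mul(-677795, Pow(-250523, -1))), -1) = Pow(Add(-169, Mul(-677795, Rational(-1, 250523))), -1) = Pow(Add(-169, Rational(677795, 250523)), -1) = Pow(Rational(-41660592, 250523), -1) = Rational(-250523, 41660592)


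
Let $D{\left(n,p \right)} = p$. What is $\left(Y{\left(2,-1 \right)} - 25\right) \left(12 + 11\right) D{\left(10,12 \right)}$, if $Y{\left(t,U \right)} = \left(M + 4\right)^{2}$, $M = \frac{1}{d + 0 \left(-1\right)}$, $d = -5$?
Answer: $- \frac{72864}{25} \approx -2914.6$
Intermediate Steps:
$M = - \frac{1}{5}$ ($M = \frac{1}{-5 + 0 \left(-1\right)} = \frac{1}{-5 + 0} = \frac{1}{-5} = - \frac{1}{5} \approx -0.2$)
$Y{\left(t,U \right)} = \frac{361}{25}$ ($Y{\left(t,U \right)} = \left(- \frac{1}{5} + 4\right)^{2} = \left(\frac{19}{5}\right)^{2} = \frac{361}{25}$)
$\left(Y{\left(2,-1 \right)} - 25\right) \left(12 + 11\right) D{\left(10,12 \right)} = \left(\frac{361}{25} - 25\right) \left(12 + 11\right) 12 = \left(- \frac{264}{25}\right) 23 \cdot 12 = \left(- \frac{6072}{25}\right) 12 = - \frac{72864}{25}$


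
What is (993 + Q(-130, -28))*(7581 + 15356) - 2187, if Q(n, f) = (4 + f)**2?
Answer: 35985966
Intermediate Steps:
(993 + Q(-130, -28))*(7581 + 15356) - 2187 = (993 + (4 - 28)**2)*(7581 + 15356) - 2187 = (993 + (-24)**2)*22937 - 2187 = (993 + 576)*22937 - 2187 = 1569*22937 - 2187 = 35988153 - 2187 = 35985966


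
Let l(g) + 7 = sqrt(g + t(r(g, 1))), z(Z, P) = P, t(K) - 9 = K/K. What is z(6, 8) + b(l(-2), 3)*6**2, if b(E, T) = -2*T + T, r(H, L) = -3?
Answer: -100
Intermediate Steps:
t(K) = 10 (t(K) = 9 + K/K = 9 + 1 = 10)
l(g) = -7 + sqrt(10 + g) (l(g) = -7 + sqrt(g + 10) = -7 + sqrt(10 + g))
b(E, T) = -T
z(6, 8) + b(l(-2), 3)*6**2 = 8 - 1*3*6**2 = 8 - 3*36 = 8 - 108 = -100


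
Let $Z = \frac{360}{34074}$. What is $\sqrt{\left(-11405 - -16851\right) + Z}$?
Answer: $\frac{\sqrt{19515501114}}{1893} \approx 73.797$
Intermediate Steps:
$Z = \frac{20}{1893}$ ($Z = 360 \cdot \frac{1}{34074} = \frac{20}{1893} \approx 0.010565$)
$\sqrt{\left(-11405 - -16851\right) + Z} = \sqrt{\left(-11405 - -16851\right) + \frac{20}{1893}} = \sqrt{\left(-11405 + 16851\right) + \frac{20}{1893}} = \sqrt{5446 + \frac{20}{1893}} = \sqrt{\frac{10309298}{1893}} = \frac{\sqrt{19515501114}}{1893}$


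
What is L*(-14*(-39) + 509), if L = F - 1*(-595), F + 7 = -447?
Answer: 148755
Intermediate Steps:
F = -454 (F = -7 - 447 = -454)
L = 141 (L = -454 - 1*(-595) = -454 + 595 = 141)
L*(-14*(-39) + 509) = 141*(-14*(-39) + 509) = 141*(546 + 509) = 141*1055 = 148755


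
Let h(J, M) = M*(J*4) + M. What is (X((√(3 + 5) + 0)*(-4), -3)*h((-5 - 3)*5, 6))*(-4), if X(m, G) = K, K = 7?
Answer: 26712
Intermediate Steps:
X(m, G) = 7
h(J, M) = M + 4*J*M (h(J, M) = M*(4*J) + M = 4*J*M + M = M + 4*J*M)
(X((√(3 + 5) + 0)*(-4), -3)*h((-5 - 3)*5, 6))*(-4) = (7*(6*(1 + 4*((-5 - 3)*5))))*(-4) = (7*(6*(1 + 4*(-8*5))))*(-4) = (7*(6*(1 + 4*(-40))))*(-4) = (7*(6*(1 - 160)))*(-4) = (7*(6*(-159)))*(-4) = (7*(-954))*(-4) = -6678*(-4) = 26712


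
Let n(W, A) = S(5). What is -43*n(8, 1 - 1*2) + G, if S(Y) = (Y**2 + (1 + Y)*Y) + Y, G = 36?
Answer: -2544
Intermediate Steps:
S(Y) = Y + Y**2 + Y*(1 + Y) (S(Y) = (Y**2 + Y*(1 + Y)) + Y = Y + Y**2 + Y*(1 + Y))
n(W, A) = 60 (n(W, A) = 2*5*(1 + 5) = 2*5*6 = 60)
-43*n(8, 1 - 1*2) + G = -43*60 + 36 = -2580 + 36 = -2544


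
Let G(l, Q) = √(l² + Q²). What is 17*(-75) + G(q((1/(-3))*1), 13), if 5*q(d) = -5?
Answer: -1275 + √170 ≈ -1262.0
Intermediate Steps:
q(d) = -1 (q(d) = (⅕)*(-5) = -1)
G(l, Q) = √(Q² + l²)
17*(-75) + G(q((1/(-3))*1), 13) = 17*(-75) + √(13² + (-1)²) = -1275 + √(169 + 1) = -1275 + √170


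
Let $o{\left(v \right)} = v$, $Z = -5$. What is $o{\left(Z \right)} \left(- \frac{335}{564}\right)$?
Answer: $\frac{1675}{564} \approx 2.9699$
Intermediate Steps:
$o{\left(Z \right)} \left(- \frac{335}{564}\right) = - 5 \left(- \frac{335}{564}\right) = - 5 \left(\left(-335\right) \frac{1}{564}\right) = \left(-5\right) \left(- \frac{335}{564}\right) = \frac{1675}{564}$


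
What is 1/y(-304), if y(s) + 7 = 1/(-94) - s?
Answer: 94/27917 ≈ 0.0033671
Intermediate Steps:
y(s) = -659/94 - s (y(s) = -7 + (1/(-94) - s) = -7 + (-1/94 - s) = -659/94 - s)
1/y(-304) = 1/(-659/94 - 1*(-304)) = 1/(-659/94 + 304) = 1/(27917/94) = 94/27917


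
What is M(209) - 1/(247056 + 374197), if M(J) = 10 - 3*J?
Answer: -383313102/621253 ≈ -617.00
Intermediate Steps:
M(209) - 1/(247056 + 374197) = (10 - 3*209) - 1/(247056 + 374197) = (10 - 627) - 1/621253 = -617 - 1*1/621253 = -617 - 1/621253 = -383313102/621253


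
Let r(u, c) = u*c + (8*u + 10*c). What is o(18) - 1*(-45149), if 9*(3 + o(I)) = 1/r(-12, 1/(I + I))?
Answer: 78057432/1729 ≈ 45146.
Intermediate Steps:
r(u, c) = 8*u + 10*c + c*u (r(u, c) = c*u + (8*u + 10*c) = 8*u + 10*c + c*u)
o(I) = -3 + 1/(9*(-96 - 1/I)) (o(I) = -3 + 1/(9*(8*(-12) + 10/(I + I) - 12/(I + I))) = -3 + 1/(9*(-96 + 10/((2*I)) - 12/(2*I))) = -3 + 1/(9*(-96 + 10*(1/(2*I)) + (1/(2*I))*(-12))) = -3 + 1/(9*(-96 + 5/I - 6/I)) = -3 + 1/(9*(-96 - 1/I)))
o(18) - 1*(-45149) = (27 + 2593*18)/(9*(-1 - 96*18)) - 1*(-45149) = (27 + 46674)/(9*(-1 - 1728)) + 45149 = (⅑)*46701/(-1729) + 45149 = (⅑)*(-1/1729)*46701 + 45149 = -5189/1729 + 45149 = 78057432/1729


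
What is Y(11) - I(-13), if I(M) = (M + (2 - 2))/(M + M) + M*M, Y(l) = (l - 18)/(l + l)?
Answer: -1868/11 ≈ -169.82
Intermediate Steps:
Y(l) = (-18 + l)/(2*l) (Y(l) = (-18 + l)/((2*l)) = (-18 + l)*(1/(2*l)) = (-18 + l)/(2*l))
I(M) = ½ + M² (I(M) = (M + 0)/((2*M)) + M² = M*(1/(2*M)) + M² = ½ + M²)
Y(11) - I(-13) = (½)*(-18 + 11)/11 - (½ + (-13)²) = (½)*(1/11)*(-7) - (½ + 169) = -7/22 - 1*339/2 = -7/22 - 339/2 = -1868/11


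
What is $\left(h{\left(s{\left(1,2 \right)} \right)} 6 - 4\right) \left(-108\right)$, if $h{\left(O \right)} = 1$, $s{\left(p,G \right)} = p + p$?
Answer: $-216$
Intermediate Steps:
$s{\left(p,G \right)} = 2 p$
$\left(h{\left(s{\left(1,2 \right)} \right)} 6 - 4\right) \left(-108\right) = \left(1 \cdot 6 - 4\right) \left(-108\right) = \left(6 - 4\right) \left(-108\right) = 2 \left(-108\right) = -216$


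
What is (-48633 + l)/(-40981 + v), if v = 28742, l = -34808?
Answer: 83441/12239 ≈ 6.8176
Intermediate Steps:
(-48633 + l)/(-40981 + v) = (-48633 - 34808)/(-40981 + 28742) = -83441/(-12239) = -83441*(-1/12239) = 83441/12239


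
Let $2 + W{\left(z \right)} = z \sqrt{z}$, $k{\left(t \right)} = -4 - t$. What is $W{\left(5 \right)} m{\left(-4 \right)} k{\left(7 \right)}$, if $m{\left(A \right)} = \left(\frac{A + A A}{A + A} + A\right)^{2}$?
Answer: $\frac{1331}{2} - \frac{6655 \sqrt{5}}{4} \approx -3054.8$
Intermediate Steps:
$W{\left(z \right)} = -2 + z^{\frac{3}{2}}$ ($W{\left(z \right)} = -2 + z \sqrt{z} = -2 + z^{\frac{3}{2}}$)
$m{\left(A \right)} = \left(A + \frac{A + A^{2}}{2 A}\right)^{2}$ ($m{\left(A \right)} = \left(\frac{A + A^{2}}{2 A} + A\right)^{2} = \left(A + \frac{A + A^{2}}{2 A}\right)^{2}$)
$W{\left(5 \right)} m{\left(-4 \right)} k{\left(7 \right)} = \left(-2 + 5^{\frac{3}{2}}\right) \frac{\left(1 + 3 \left(-4\right)\right)^{2}}{4} \left(-4 - 7\right) = \left(-2 + 5 \sqrt{5}\right) \frac{\left(1 - 12\right)^{2}}{4} \left(-4 - 7\right) = \left(-2 + 5 \sqrt{5}\right) \frac{\left(-11\right)^{2}}{4} \left(-11\right) = \left(-2 + 5 \sqrt{5}\right) \frac{1}{4} \cdot 121 \left(-11\right) = \left(-2 + 5 \sqrt{5}\right) \frac{121}{4} \left(-11\right) = \left(- \frac{121}{2} + \frac{605 \sqrt{5}}{4}\right) \left(-11\right) = \frac{1331}{2} - \frac{6655 \sqrt{5}}{4}$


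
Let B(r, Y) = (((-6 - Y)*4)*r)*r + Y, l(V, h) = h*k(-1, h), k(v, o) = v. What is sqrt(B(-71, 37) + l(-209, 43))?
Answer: I*sqrt(867058) ≈ 931.16*I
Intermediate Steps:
l(V, h) = -h (l(V, h) = h*(-1) = -h)
B(r, Y) = Y + r**2*(-24 - 4*Y) (B(r, Y) = ((-24 - 4*Y)*r)*r + Y = (r*(-24 - 4*Y))*r + Y = r**2*(-24 - 4*Y) + Y = Y + r**2*(-24 - 4*Y))
sqrt(B(-71, 37) + l(-209, 43)) = sqrt((37 - 24*(-71)**2 - 4*37*(-71)**2) - 1*43) = sqrt((37 - 24*5041 - 4*37*5041) - 43) = sqrt((37 - 120984 - 746068) - 43) = sqrt(-867015 - 43) = sqrt(-867058) = I*sqrt(867058)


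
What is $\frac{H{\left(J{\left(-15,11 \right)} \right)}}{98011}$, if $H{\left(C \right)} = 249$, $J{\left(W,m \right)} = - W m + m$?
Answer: $\frac{249}{98011} \approx 0.0025405$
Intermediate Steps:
$J{\left(W,m \right)} = m - W m$ ($J{\left(W,m \right)} = - W m + m = m - W m$)
$\frac{H{\left(J{\left(-15,11 \right)} \right)}}{98011} = \frac{249}{98011}$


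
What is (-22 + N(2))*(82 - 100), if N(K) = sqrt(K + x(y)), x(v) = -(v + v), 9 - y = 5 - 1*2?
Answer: 396 - 18*I*sqrt(10) ≈ 396.0 - 56.921*I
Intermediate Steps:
y = 6 (y = 9 - (5 - 1*2) = 9 - (5 - 2) = 9 - 1*3 = 9 - 3 = 6)
x(v) = -2*v
N(K) = sqrt(-12 + K) (N(K) = sqrt(K - 2*6) = sqrt(K - 12) = sqrt(-12 + K))
(-22 + N(2))*(82 - 100) = (-22 + sqrt(-12 + 2))*(82 - 100) = (-22 + sqrt(-10))*(-18) = (-22 + I*sqrt(10))*(-18) = 396 - 18*I*sqrt(10)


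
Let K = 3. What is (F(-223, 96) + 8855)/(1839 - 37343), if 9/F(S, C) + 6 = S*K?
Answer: -166031/665700 ≈ -0.24941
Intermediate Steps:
F(S, C) = 9/(-6 + 3*S) (F(S, C) = 9/(-6 + S*3) = 9/(-6 + 3*S))
(F(-223, 96) + 8855)/(1839 - 37343) = (3/(-2 - 223) + 8855)/(1839 - 37343) = (3/(-225) + 8855)/(-35504) = (3*(-1/225) + 8855)*(-1/35504) = (-1/75 + 8855)*(-1/35504) = (664124/75)*(-1/35504) = -166031/665700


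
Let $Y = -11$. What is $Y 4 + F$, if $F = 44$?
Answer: $0$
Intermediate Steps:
$Y 4 + F = \left(-11\right) 4 + 44 = -44 + 44 = 0$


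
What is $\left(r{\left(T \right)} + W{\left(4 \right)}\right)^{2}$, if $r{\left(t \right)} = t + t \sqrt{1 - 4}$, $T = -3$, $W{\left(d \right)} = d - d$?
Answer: $-18 + 18 i \sqrt{3} \approx -18.0 + 31.177 i$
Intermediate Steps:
$W{\left(d \right)} = 0$
$r{\left(t \right)} = t + i t \sqrt{3}$ ($r{\left(t \right)} = t + t \sqrt{-3} = t + t i \sqrt{3} = t + i t \sqrt{3}$)
$\left(r{\left(T \right)} + W{\left(4 \right)}\right)^{2} = \left(- 3 \left(1 + i \sqrt{3}\right) + 0\right)^{2} = \left(\left(-3 - 3 i \sqrt{3}\right) + 0\right)^{2} = \left(-3 - 3 i \sqrt{3}\right)^{2}$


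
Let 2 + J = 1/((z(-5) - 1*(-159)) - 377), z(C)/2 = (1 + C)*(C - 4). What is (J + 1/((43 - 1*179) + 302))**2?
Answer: 146967129/36711481 ≈ 4.0033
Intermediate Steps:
z(C) = 2*(1 + C)*(-4 + C) (z(C) = 2*((1 + C)*(C - 4)) = 2*((1 + C)*(-4 + C)) = 2*(1 + C)*(-4 + C))
J = -293/146 (J = -2 + 1/(((-8 - 6*(-5) + 2*(-5)**2) - 1*(-159)) - 377) = -2 + 1/(((-8 + 30 + 2*25) + 159) - 377) = -2 + 1/(((-8 + 30 + 50) + 159) - 377) = -2 + 1/((72 + 159) - 377) = -2 + 1/(231 - 377) = -2 + 1/(-146) = -2 - 1/146 = -293/146 ≈ -2.0069)
(J + 1/((43 - 1*179) + 302))**2 = (-293/146 + 1/((43 - 1*179) + 302))**2 = (-293/146 + 1/((43 - 179) + 302))**2 = (-293/146 + 1/(-136 + 302))**2 = (-293/146 + 1/166)**2 = (-12123/6059)**2 = 146967129/36711481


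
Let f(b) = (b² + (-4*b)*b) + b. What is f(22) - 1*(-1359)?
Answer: -71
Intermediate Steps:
f(b) = b - 3*b² (f(b) = (b² - 4*b²) + b = -3*b² + b = b - 3*b²)
f(22) - 1*(-1359) = 22*(1 - 3*22) - 1*(-1359) = 22*(1 - 66) + 1359 = 22*(-65) + 1359 = -1430 + 1359 = -71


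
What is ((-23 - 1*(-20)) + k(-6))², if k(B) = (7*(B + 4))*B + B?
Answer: 5625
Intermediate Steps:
k(B) = B + B*(28 + 7*B) (k(B) = (7*(4 + B))*B + B = (28 + 7*B)*B + B = B*(28 + 7*B) + B = B + B*(28 + 7*B))
((-23 - 1*(-20)) + k(-6))² = ((-23 - 1*(-20)) - 6*(29 + 7*(-6)))² = ((-23 + 20) - 6*(29 - 42))² = (-3 - 6*(-13))² = (-3 + 78)² = 75² = 5625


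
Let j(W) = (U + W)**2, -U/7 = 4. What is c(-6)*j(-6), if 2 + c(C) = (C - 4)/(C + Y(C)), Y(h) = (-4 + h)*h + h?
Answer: -15317/6 ≈ -2552.8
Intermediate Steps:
U = -28 (U = -7*4 = -28)
Y(h) = h + h*(-4 + h) (Y(h) = h*(-4 + h) + h = h + h*(-4 + h))
c(C) = -2 + (-4 + C)/(C + C*(-3 + C)) (c(C) = -2 + (C - 4)/(C + C*(-3 + C)) = -2 + (-4 + C)/(C + C*(-3 + C)))
j(W) = (-28 + W)**2
c(-6)*j(-6) = ((-4 - 2*(-6)**2 + 5*(-6))/((-6)*(-2 - 6)))*(-28 - 6)**2 = -1/6*(-4 - 2*36 - 30)/(-8)*(-34)**2 = -1/6*(-1/8)*(-4 - 72 - 30)*1156 = -1/6*(-1/8)*(-106)*1156 = -53/24*1156 = -15317/6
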